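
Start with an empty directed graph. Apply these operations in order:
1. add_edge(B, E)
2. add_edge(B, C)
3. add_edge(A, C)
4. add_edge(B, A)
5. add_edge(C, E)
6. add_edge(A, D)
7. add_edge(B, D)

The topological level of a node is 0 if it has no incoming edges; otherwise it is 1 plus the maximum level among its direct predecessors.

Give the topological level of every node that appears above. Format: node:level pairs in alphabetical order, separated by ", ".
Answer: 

Answer: A:1, B:0, C:2, D:2, E:3

Derivation:
Op 1: add_edge(B, E). Edges now: 1
Op 2: add_edge(B, C). Edges now: 2
Op 3: add_edge(A, C). Edges now: 3
Op 4: add_edge(B, A). Edges now: 4
Op 5: add_edge(C, E). Edges now: 5
Op 6: add_edge(A, D). Edges now: 6
Op 7: add_edge(B, D). Edges now: 7
Compute levels (Kahn BFS):
  sources (in-degree 0): B
  process B: level=0
    B->A: in-degree(A)=0, level(A)=1, enqueue
    B->C: in-degree(C)=1, level(C)>=1
    B->D: in-degree(D)=1, level(D)>=1
    B->E: in-degree(E)=1, level(E)>=1
  process A: level=1
    A->C: in-degree(C)=0, level(C)=2, enqueue
    A->D: in-degree(D)=0, level(D)=2, enqueue
  process C: level=2
    C->E: in-degree(E)=0, level(E)=3, enqueue
  process D: level=2
  process E: level=3
All levels: A:1, B:0, C:2, D:2, E:3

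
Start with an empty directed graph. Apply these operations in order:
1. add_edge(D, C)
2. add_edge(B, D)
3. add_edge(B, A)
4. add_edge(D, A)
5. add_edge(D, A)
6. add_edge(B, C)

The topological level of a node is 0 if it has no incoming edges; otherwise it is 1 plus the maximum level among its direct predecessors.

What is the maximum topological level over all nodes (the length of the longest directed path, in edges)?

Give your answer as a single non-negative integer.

Op 1: add_edge(D, C). Edges now: 1
Op 2: add_edge(B, D). Edges now: 2
Op 3: add_edge(B, A). Edges now: 3
Op 4: add_edge(D, A). Edges now: 4
Op 5: add_edge(D, A) (duplicate, no change). Edges now: 4
Op 6: add_edge(B, C). Edges now: 5
Compute levels (Kahn BFS):
  sources (in-degree 0): B
  process B: level=0
    B->A: in-degree(A)=1, level(A)>=1
    B->C: in-degree(C)=1, level(C)>=1
    B->D: in-degree(D)=0, level(D)=1, enqueue
  process D: level=1
    D->A: in-degree(A)=0, level(A)=2, enqueue
    D->C: in-degree(C)=0, level(C)=2, enqueue
  process A: level=2
  process C: level=2
All levels: A:2, B:0, C:2, D:1
max level = 2

Answer: 2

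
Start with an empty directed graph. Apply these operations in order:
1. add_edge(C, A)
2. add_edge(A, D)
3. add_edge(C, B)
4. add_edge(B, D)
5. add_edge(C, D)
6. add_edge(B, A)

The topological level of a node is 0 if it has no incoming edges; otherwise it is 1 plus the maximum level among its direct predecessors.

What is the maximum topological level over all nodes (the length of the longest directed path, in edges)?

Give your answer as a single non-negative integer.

Op 1: add_edge(C, A). Edges now: 1
Op 2: add_edge(A, D). Edges now: 2
Op 3: add_edge(C, B). Edges now: 3
Op 4: add_edge(B, D). Edges now: 4
Op 5: add_edge(C, D). Edges now: 5
Op 6: add_edge(B, A). Edges now: 6
Compute levels (Kahn BFS):
  sources (in-degree 0): C
  process C: level=0
    C->A: in-degree(A)=1, level(A)>=1
    C->B: in-degree(B)=0, level(B)=1, enqueue
    C->D: in-degree(D)=2, level(D)>=1
  process B: level=1
    B->A: in-degree(A)=0, level(A)=2, enqueue
    B->D: in-degree(D)=1, level(D)>=2
  process A: level=2
    A->D: in-degree(D)=0, level(D)=3, enqueue
  process D: level=3
All levels: A:2, B:1, C:0, D:3
max level = 3

Answer: 3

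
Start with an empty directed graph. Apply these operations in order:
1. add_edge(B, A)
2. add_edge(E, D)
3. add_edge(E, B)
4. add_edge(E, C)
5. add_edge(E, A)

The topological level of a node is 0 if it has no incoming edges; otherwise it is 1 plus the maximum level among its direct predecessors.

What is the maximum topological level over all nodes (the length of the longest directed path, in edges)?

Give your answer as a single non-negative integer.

Answer: 2

Derivation:
Op 1: add_edge(B, A). Edges now: 1
Op 2: add_edge(E, D). Edges now: 2
Op 3: add_edge(E, B). Edges now: 3
Op 4: add_edge(E, C). Edges now: 4
Op 5: add_edge(E, A). Edges now: 5
Compute levels (Kahn BFS):
  sources (in-degree 0): E
  process E: level=0
    E->A: in-degree(A)=1, level(A)>=1
    E->B: in-degree(B)=0, level(B)=1, enqueue
    E->C: in-degree(C)=0, level(C)=1, enqueue
    E->D: in-degree(D)=0, level(D)=1, enqueue
  process B: level=1
    B->A: in-degree(A)=0, level(A)=2, enqueue
  process C: level=1
  process D: level=1
  process A: level=2
All levels: A:2, B:1, C:1, D:1, E:0
max level = 2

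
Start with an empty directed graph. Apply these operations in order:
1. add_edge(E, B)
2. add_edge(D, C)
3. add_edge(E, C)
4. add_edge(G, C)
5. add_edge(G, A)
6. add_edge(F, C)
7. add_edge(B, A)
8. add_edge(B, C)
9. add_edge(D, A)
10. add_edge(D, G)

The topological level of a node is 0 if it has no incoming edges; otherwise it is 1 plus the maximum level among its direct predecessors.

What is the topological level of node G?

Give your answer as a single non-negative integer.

Answer: 1

Derivation:
Op 1: add_edge(E, B). Edges now: 1
Op 2: add_edge(D, C). Edges now: 2
Op 3: add_edge(E, C). Edges now: 3
Op 4: add_edge(G, C). Edges now: 4
Op 5: add_edge(G, A). Edges now: 5
Op 6: add_edge(F, C). Edges now: 6
Op 7: add_edge(B, A). Edges now: 7
Op 8: add_edge(B, C). Edges now: 8
Op 9: add_edge(D, A). Edges now: 9
Op 10: add_edge(D, G). Edges now: 10
Compute levels (Kahn BFS):
  sources (in-degree 0): D, E, F
  process D: level=0
    D->A: in-degree(A)=2, level(A)>=1
    D->C: in-degree(C)=4, level(C)>=1
    D->G: in-degree(G)=0, level(G)=1, enqueue
  process E: level=0
    E->B: in-degree(B)=0, level(B)=1, enqueue
    E->C: in-degree(C)=3, level(C)>=1
  process F: level=0
    F->C: in-degree(C)=2, level(C)>=1
  process G: level=1
    G->A: in-degree(A)=1, level(A)>=2
    G->C: in-degree(C)=1, level(C)>=2
  process B: level=1
    B->A: in-degree(A)=0, level(A)=2, enqueue
    B->C: in-degree(C)=0, level(C)=2, enqueue
  process A: level=2
  process C: level=2
All levels: A:2, B:1, C:2, D:0, E:0, F:0, G:1
level(G) = 1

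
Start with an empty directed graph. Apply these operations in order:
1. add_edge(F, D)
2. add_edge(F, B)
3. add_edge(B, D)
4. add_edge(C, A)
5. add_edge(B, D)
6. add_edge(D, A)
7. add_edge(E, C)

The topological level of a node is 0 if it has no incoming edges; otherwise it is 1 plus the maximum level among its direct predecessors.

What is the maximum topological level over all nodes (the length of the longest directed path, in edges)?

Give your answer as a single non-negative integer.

Op 1: add_edge(F, D). Edges now: 1
Op 2: add_edge(F, B). Edges now: 2
Op 3: add_edge(B, D). Edges now: 3
Op 4: add_edge(C, A). Edges now: 4
Op 5: add_edge(B, D) (duplicate, no change). Edges now: 4
Op 6: add_edge(D, A). Edges now: 5
Op 7: add_edge(E, C). Edges now: 6
Compute levels (Kahn BFS):
  sources (in-degree 0): E, F
  process E: level=0
    E->C: in-degree(C)=0, level(C)=1, enqueue
  process F: level=0
    F->B: in-degree(B)=0, level(B)=1, enqueue
    F->D: in-degree(D)=1, level(D)>=1
  process C: level=1
    C->A: in-degree(A)=1, level(A)>=2
  process B: level=1
    B->D: in-degree(D)=0, level(D)=2, enqueue
  process D: level=2
    D->A: in-degree(A)=0, level(A)=3, enqueue
  process A: level=3
All levels: A:3, B:1, C:1, D:2, E:0, F:0
max level = 3

Answer: 3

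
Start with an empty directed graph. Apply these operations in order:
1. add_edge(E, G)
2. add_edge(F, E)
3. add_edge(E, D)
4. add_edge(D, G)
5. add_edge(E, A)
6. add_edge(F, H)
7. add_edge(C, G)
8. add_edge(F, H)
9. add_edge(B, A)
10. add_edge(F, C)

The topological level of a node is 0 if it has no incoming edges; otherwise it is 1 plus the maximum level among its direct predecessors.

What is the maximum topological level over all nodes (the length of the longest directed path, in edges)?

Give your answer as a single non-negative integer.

Answer: 3

Derivation:
Op 1: add_edge(E, G). Edges now: 1
Op 2: add_edge(F, E). Edges now: 2
Op 3: add_edge(E, D). Edges now: 3
Op 4: add_edge(D, G). Edges now: 4
Op 5: add_edge(E, A). Edges now: 5
Op 6: add_edge(F, H). Edges now: 6
Op 7: add_edge(C, G). Edges now: 7
Op 8: add_edge(F, H) (duplicate, no change). Edges now: 7
Op 9: add_edge(B, A). Edges now: 8
Op 10: add_edge(F, C). Edges now: 9
Compute levels (Kahn BFS):
  sources (in-degree 0): B, F
  process B: level=0
    B->A: in-degree(A)=1, level(A)>=1
  process F: level=0
    F->C: in-degree(C)=0, level(C)=1, enqueue
    F->E: in-degree(E)=0, level(E)=1, enqueue
    F->H: in-degree(H)=0, level(H)=1, enqueue
  process C: level=1
    C->G: in-degree(G)=2, level(G)>=2
  process E: level=1
    E->A: in-degree(A)=0, level(A)=2, enqueue
    E->D: in-degree(D)=0, level(D)=2, enqueue
    E->G: in-degree(G)=1, level(G)>=2
  process H: level=1
  process A: level=2
  process D: level=2
    D->G: in-degree(G)=0, level(G)=3, enqueue
  process G: level=3
All levels: A:2, B:0, C:1, D:2, E:1, F:0, G:3, H:1
max level = 3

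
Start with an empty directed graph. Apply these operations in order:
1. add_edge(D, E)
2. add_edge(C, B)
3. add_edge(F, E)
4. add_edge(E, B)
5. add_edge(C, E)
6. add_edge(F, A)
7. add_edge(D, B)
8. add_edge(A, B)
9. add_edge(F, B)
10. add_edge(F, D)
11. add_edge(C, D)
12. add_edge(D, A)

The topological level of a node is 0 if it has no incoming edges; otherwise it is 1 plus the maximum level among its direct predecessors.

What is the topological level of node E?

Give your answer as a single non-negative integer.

Answer: 2

Derivation:
Op 1: add_edge(D, E). Edges now: 1
Op 2: add_edge(C, B). Edges now: 2
Op 3: add_edge(F, E). Edges now: 3
Op 4: add_edge(E, B). Edges now: 4
Op 5: add_edge(C, E). Edges now: 5
Op 6: add_edge(F, A). Edges now: 6
Op 7: add_edge(D, B). Edges now: 7
Op 8: add_edge(A, B). Edges now: 8
Op 9: add_edge(F, B). Edges now: 9
Op 10: add_edge(F, D). Edges now: 10
Op 11: add_edge(C, D). Edges now: 11
Op 12: add_edge(D, A). Edges now: 12
Compute levels (Kahn BFS):
  sources (in-degree 0): C, F
  process C: level=0
    C->B: in-degree(B)=4, level(B)>=1
    C->D: in-degree(D)=1, level(D)>=1
    C->E: in-degree(E)=2, level(E)>=1
  process F: level=0
    F->A: in-degree(A)=1, level(A)>=1
    F->B: in-degree(B)=3, level(B)>=1
    F->D: in-degree(D)=0, level(D)=1, enqueue
    F->E: in-degree(E)=1, level(E)>=1
  process D: level=1
    D->A: in-degree(A)=0, level(A)=2, enqueue
    D->B: in-degree(B)=2, level(B)>=2
    D->E: in-degree(E)=0, level(E)=2, enqueue
  process A: level=2
    A->B: in-degree(B)=1, level(B)>=3
  process E: level=2
    E->B: in-degree(B)=0, level(B)=3, enqueue
  process B: level=3
All levels: A:2, B:3, C:0, D:1, E:2, F:0
level(E) = 2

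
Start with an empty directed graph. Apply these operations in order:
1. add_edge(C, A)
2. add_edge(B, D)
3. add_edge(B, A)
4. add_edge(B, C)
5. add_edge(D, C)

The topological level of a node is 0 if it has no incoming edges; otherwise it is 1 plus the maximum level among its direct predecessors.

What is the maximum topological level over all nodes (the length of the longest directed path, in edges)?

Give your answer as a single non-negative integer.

Answer: 3

Derivation:
Op 1: add_edge(C, A). Edges now: 1
Op 2: add_edge(B, D). Edges now: 2
Op 3: add_edge(B, A). Edges now: 3
Op 4: add_edge(B, C). Edges now: 4
Op 5: add_edge(D, C). Edges now: 5
Compute levels (Kahn BFS):
  sources (in-degree 0): B
  process B: level=0
    B->A: in-degree(A)=1, level(A)>=1
    B->C: in-degree(C)=1, level(C)>=1
    B->D: in-degree(D)=0, level(D)=1, enqueue
  process D: level=1
    D->C: in-degree(C)=0, level(C)=2, enqueue
  process C: level=2
    C->A: in-degree(A)=0, level(A)=3, enqueue
  process A: level=3
All levels: A:3, B:0, C:2, D:1
max level = 3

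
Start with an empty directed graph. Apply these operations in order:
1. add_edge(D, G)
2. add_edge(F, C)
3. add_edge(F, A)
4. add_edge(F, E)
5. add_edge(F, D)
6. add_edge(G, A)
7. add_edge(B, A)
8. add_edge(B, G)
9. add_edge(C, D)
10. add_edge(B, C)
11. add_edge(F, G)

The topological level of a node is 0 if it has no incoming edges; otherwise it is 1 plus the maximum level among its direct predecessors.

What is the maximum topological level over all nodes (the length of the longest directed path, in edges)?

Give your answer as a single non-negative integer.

Op 1: add_edge(D, G). Edges now: 1
Op 2: add_edge(F, C). Edges now: 2
Op 3: add_edge(F, A). Edges now: 3
Op 4: add_edge(F, E). Edges now: 4
Op 5: add_edge(F, D). Edges now: 5
Op 6: add_edge(G, A). Edges now: 6
Op 7: add_edge(B, A). Edges now: 7
Op 8: add_edge(B, G). Edges now: 8
Op 9: add_edge(C, D). Edges now: 9
Op 10: add_edge(B, C). Edges now: 10
Op 11: add_edge(F, G). Edges now: 11
Compute levels (Kahn BFS):
  sources (in-degree 0): B, F
  process B: level=0
    B->A: in-degree(A)=2, level(A)>=1
    B->C: in-degree(C)=1, level(C)>=1
    B->G: in-degree(G)=2, level(G)>=1
  process F: level=0
    F->A: in-degree(A)=1, level(A)>=1
    F->C: in-degree(C)=0, level(C)=1, enqueue
    F->D: in-degree(D)=1, level(D)>=1
    F->E: in-degree(E)=0, level(E)=1, enqueue
    F->G: in-degree(G)=1, level(G)>=1
  process C: level=1
    C->D: in-degree(D)=0, level(D)=2, enqueue
  process E: level=1
  process D: level=2
    D->G: in-degree(G)=0, level(G)=3, enqueue
  process G: level=3
    G->A: in-degree(A)=0, level(A)=4, enqueue
  process A: level=4
All levels: A:4, B:0, C:1, D:2, E:1, F:0, G:3
max level = 4

Answer: 4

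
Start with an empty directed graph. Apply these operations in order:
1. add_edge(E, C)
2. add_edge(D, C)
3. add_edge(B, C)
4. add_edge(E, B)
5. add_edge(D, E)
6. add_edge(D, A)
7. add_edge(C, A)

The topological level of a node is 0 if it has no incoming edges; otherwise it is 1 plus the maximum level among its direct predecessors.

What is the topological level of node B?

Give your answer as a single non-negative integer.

Answer: 2

Derivation:
Op 1: add_edge(E, C). Edges now: 1
Op 2: add_edge(D, C). Edges now: 2
Op 3: add_edge(B, C). Edges now: 3
Op 4: add_edge(E, B). Edges now: 4
Op 5: add_edge(D, E). Edges now: 5
Op 6: add_edge(D, A). Edges now: 6
Op 7: add_edge(C, A). Edges now: 7
Compute levels (Kahn BFS):
  sources (in-degree 0): D
  process D: level=0
    D->A: in-degree(A)=1, level(A)>=1
    D->C: in-degree(C)=2, level(C)>=1
    D->E: in-degree(E)=0, level(E)=1, enqueue
  process E: level=1
    E->B: in-degree(B)=0, level(B)=2, enqueue
    E->C: in-degree(C)=1, level(C)>=2
  process B: level=2
    B->C: in-degree(C)=0, level(C)=3, enqueue
  process C: level=3
    C->A: in-degree(A)=0, level(A)=4, enqueue
  process A: level=4
All levels: A:4, B:2, C:3, D:0, E:1
level(B) = 2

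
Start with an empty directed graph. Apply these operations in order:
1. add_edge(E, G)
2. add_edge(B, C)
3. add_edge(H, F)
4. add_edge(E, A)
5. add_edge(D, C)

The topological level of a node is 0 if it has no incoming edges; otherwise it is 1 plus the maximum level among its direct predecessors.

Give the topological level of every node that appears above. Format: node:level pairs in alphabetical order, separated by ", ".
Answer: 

Answer: A:1, B:0, C:1, D:0, E:0, F:1, G:1, H:0

Derivation:
Op 1: add_edge(E, G). Edges now: 1
Op 2: add_edge(B, C). Edges now: 2
Op 3: add_edge(H, F). Edges now: 3
Op 4: add_edge(E, A). Edges now: 4
Op 5: add_edge(D, C). Edges now: 5
Compute levels (Kahn BFS):
  sources (in-degree 0): B, D, E, H
  process B: level=0
    B->C: in-degree(C)=1, level(C)>=1
  process D: level=0
    D->C: in-degree(C)=0, level(C)=1, enqueue
  process E: level=0
    E->A: in-degree(A)=0, level(A)=1, enqueue
    E->G: in-degree(G)=0, level(G)=1, enqueue
  process H: level=0
    H->F: in-degree(F)=0, level(F)=1, enqueue
  process C: level=1
  process A: level=1
  process G: level=1
  process F: level=1
All levels: A:1, B:0, C:1, D:0, E:0, F:1, G:1, H:0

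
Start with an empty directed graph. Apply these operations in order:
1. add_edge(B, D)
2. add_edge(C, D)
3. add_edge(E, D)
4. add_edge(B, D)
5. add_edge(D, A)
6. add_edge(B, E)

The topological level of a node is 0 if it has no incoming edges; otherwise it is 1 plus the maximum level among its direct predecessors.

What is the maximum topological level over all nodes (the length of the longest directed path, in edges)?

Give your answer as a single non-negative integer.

Op 1: add_edge(B, D). Edges now: 1
Op 2: add_edge(C, D). Edges now: 2
Op 3: add_edge(E, D). Edges now: 3
Op 4: add_edge(B, D) (duplicate, no change). Edges now: 3
Op 5: add_edge(D, A). Edges now: 4
Op 6: add_edge(B, E). Edges now: 5
Compute levels (Kahn BFS):
  sources (in-degree 0): B, C
  process B: level=0
    B->D: in-degree(D)=2, level(D)>=1
    B->E: in-degree(E)=0, level(E)=1, enqueue
  process C: level=0
    C->D: in-degree(D)=1, level(D)>=1
  process E: level=1
    E->D: in-degree(D)=0, level(D)=2, enqueue
  process D: level=2
    D->A: in-degree(A)=0, level(A)=3, enqueue
  process A: level=3
All levels: A:3, B:0, C:0, D:2, E:1
max level = 3

Answer: 3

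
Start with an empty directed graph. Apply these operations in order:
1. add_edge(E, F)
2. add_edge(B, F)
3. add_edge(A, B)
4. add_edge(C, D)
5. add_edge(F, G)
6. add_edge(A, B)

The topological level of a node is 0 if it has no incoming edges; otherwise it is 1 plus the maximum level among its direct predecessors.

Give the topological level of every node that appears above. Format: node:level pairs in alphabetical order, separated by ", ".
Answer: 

Op 1: add_edge(E, F). Edges now: 1
Op 2: add_edge(B, F). Edges now: 2
Op 3: add_edge(A, B). Edges now: 3
Op 4: add_edge(C, D). Edges now: 4
Op 5: add_edge(F, G). Edges now: 5
Op 6: add_edge(A, B) (duplicate, no change). Edges now: 5
Compute levels (Kahn BFS):
  sources (in-degree 0): A, C, E
  process A: level=0
    A->B: in-degree(B)=0, level(B)=1, enqueue
  process C: level=0
    C->D: in-degree(D)=0, level(D)=1, enqueue
  process E: level=0
    E->F: in-degree(F)=1, level(F)>=1
  process B: level=1
    B->F: in-degree(F)=0, level(F)=2, enqueue
  process D: level=1
  process F: level=2
    F->G: in-degree(G)=0, level(G)=3, enqueue
  process G: level=3
All levels: A:0, B:1, C:0, D:1, E:0, F:2, G:3

Answer: A:0, B:1, C:0, D:1, E:0, F:2, G:3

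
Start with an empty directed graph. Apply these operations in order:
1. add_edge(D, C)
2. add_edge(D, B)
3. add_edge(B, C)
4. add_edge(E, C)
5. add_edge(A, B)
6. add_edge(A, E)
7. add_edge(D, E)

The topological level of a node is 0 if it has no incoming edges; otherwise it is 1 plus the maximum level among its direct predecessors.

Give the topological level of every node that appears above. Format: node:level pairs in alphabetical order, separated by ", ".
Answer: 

Op 1: add_edge(D, C). Edges now: 1
Op 2: add_edge(D, B). Edges now: 2
Op 3: add_edge(B, C). Edges now: 3
Op 4: add_edge(E, C). Edges now: 4
Op 5: add_edge(A, B). Edges now: 5
Op 6: add_edge(A, E). Edges now: 6
Op 7: add_edge(D, E). Edges now: 7
Compute levels (Kahn BFS):
  sources (in-degree 0): A, D
  process A: level=0
    A->B: in-degree(B)=1, level(B)>=1
    A->E: in-degree(E)=1, level(E)>=1
  process D: level=0
    D->B: in-degree(B)=0, level(B)=1, enqueue
    D->C: in-degree(C)=2, level(C)>=1
    D->E: in-degree(E)=0, level(E)=1, enqueue
  process B: level=1
    B->C: in-degree(C)=1, level(C)>=2
  process E: level=1
    E->C: in-degree(C)=0, level(C)=2, enqueue
  process C: level=2
All levels: A:0, B:1, C:2, D:0, E:1

Answer: A:0, B:1, C:2, D:0, E:1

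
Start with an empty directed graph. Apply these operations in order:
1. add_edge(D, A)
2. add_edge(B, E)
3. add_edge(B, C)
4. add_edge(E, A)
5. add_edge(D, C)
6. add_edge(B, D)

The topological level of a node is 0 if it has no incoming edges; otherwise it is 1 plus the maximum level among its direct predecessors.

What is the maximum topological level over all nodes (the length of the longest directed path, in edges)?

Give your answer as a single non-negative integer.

Answer: 2

Derivation:
Op 1: add_edge(D, A). Edges now: 1
Op 2: add_edge(B, E). Edges now: 2
Op 3: add_edge(B, C). Edges now: 3
Op 4: add_edge(E, A). Edges now: 4
Op 5: add_edge(D, C). Edges now: 5
Op 6: add_edge(B, D). Edges now: 6
Compute levels (Kahn BFS):
  sources (in-degree 0): B
  process B: level=0
    B->C: in-degree(C)=1, level(C)>=1
    B->D: in-degree(D)=0, level(D)=1, enqueue
    B->E: in-degree(E)=0, level(E)=1, enqueue
  process D: level=1
    D->A: in-degree(A)=1, level(A)>=2
    D->C: in-degree(C)=0, level(C)=2, enqueue
  process E: level=1
    E->A: in-degree(A)=0, level(A)=2, enqueue
  process C: level=2
  process A: level=2
All levels: A:2, B:0, C:2, D:1, E:1
max level = 2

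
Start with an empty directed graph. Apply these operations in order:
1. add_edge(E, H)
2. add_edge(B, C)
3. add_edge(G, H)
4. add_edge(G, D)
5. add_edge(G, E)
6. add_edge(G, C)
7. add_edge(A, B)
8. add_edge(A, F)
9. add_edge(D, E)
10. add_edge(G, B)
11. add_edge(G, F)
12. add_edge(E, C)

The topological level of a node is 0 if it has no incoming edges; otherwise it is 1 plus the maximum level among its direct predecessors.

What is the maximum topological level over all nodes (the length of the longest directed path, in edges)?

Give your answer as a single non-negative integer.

Op 1: add_edge(E, H). Edges now: 1
Op 2: add_edge(B, C). Edges now: 2
Op 3: add_edge(G, H). Edges now: 3
Op 4: add_edge(G, D). Edges now: 4
Op 5: add_edge(G, E). Edges now: 5
Op 6: add_edge(G, C). Edges now: 6
Op 7: add_edge(A, B). Edges now: 7
Op 8: add_edge(A, F). Edges now: 8
Op 9: add_edge(D, E). Edges now: 9
Op 10: add_edge(G, B). Edges now: 10
Op 11: add_edge(G, F). Edges now: 11
Op 12: add_edge(E, C). Edges now: 12
Compute levels (Kahn BFS):
  sources (in-degree 0): A, G
  process A: level=0
    A->B: in-degree(B)=1, level(B)>=1
    A->F: in-degree(F)=1, level(F)>=1
  process G: level=0
    G->B: in-degree(B)=0, level(B)=1, enqueue
    G->C: in-degree(C)=2, level(C)>=1
    G->D: in-degree(D)=0, level(D)=1, enqueue
    G->E: in-degree(E)=1, level(E)>=1
    G->F: in-degree(F)=0, level(F)=1, enqueue
    G->H: in-degree(H)=1, level(H)>=1
  process B: level=1
    B->C: in-degree(C)=1, level(C)>=2
  process D: level=1
    D->E: in-degree(E)=0, level(E)=2, enqueue
  process F: level=1
  process E: level=2
    E->C: in-degree(C)=0, level(C)=3, enqueue
    E->H: in-degree(H)=0, level(H)=3, enqueue
  process C: level=3
  process H: level=3
All levels: A:0, B:1, C:3, D:1, E:2, F:1, G:0, H:3
max level = 3

Answer: 3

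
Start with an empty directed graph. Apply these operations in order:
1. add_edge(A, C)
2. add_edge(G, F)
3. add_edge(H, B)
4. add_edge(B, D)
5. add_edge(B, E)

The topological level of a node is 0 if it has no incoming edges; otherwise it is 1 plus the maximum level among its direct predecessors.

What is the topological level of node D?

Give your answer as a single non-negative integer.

Op 1: add_edge(A, C). Edges now: 1
Op 2: add_edge(G, F). Edges now: 2
Op 3: add_edge(H, B). Edges now: 3
Op 4: add_edge(B, D). Edges now: 4
Op 5: add_edge(B, E). Edges now: 5
Compute levels (Kahn BFS):
  sources (in-degree 0): A, G, H
  process A: level=0
    A->C: in-degree(C)=0, level(C)=1, enqueue
  process G: level=0
    G->F: in-degree(F)=0, level(F)=1, enqueue
  process H: level=0
    H->B: in-degree(B)=0, level(B)=1, enqueue
  process C: level=1
  process F: level=1
  process B: level=1
    B->D: in-degree(D)=0, level(D)=2, enqueue
    B->E: in-degree(E)=0, level(E)=2, enqueue
  process D: level=2
  process E: level=2
All levels: A:0, B:1, C:1, D:2, E:2, F:1, G:0, H:0
level(D) = 2

Answer: 2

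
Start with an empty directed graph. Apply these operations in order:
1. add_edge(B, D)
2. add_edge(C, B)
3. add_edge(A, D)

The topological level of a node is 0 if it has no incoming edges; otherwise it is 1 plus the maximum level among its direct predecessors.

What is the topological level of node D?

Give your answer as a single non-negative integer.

Answer: 2

Derivation:
Op 1: add_edge(B, D). Edges now: 1
Op 2: add_edge(C, B). Edges now: 2
Op 3: add_edge(A, D). Edges now: 3
Compute levels (Kahn BFS):
  sources (in-degree 0): A, C
  process A: level=0
    A->D: in-degree(D)=1, level(D)>=1
  process C: level=0
    C->B: in-degree(B)=0, level(B)=1, enqueue
  process B: level=1
    B->D: in-degree(D)=0, level(D)=2, enqueue
  process D: level=2
All levels: A:0, B:1, C:0, D:2
level(D) = 2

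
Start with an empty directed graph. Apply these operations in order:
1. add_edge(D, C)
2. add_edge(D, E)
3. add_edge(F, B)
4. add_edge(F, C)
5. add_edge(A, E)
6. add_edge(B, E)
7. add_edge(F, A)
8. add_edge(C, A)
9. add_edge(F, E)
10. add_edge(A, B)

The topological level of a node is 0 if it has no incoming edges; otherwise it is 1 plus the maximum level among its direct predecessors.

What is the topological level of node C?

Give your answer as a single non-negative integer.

Answer: 1

Derivation:
Op 1: add_edge(D, C). Edges now: 1
Op 2: add_edge(D, E). Edges now: 2
Op 3: add_edge(F, B). Edges now: 3
Op 4: add_edge(F, C). Edges now: 4
Op 5: add_edge(A, E). Edges now: 5
Op 6: add_edge(B, E). Edges now: 6
Op 7: add_edge(F, A). Edges now: 7
Op 8: add_edge(C, A). Edges now: 8
Op 9: add_edge(F, E). Edges now: 9
Op 10: add_edge(A, B). Edges now: 10
Compute levels (Kahn BFS):
  sources (in-degree 0): D, F
  process D: level=0
    D->C: in-degree(C)=1, level(C)>=1
    D->E: in-degree(E)=3, level(E)>=1
  process F: level=0
    F->A: in-degree(A)=1, level(A)>=1
    F->B: in-degree(B)=1, level(B)>=1
    F->C: in-degree(C)=0, level(C)=1, enqueue
    F->E: in-degree(E)=2, level(E)>=1
  process C: level=1
    C->A: in-degree(A)=0, level(A)=2, enqueue
  process A: level=2
    A->B: in-degree(B)=0, level(B)=3, enqueue
    A->E: in-degree(E)=1, level(E)>=3
  process B: level=3
    B->E: in-degree(E)=0, level(E)=4, enqueue
  process E: level=4
All levels: A:2, B:3, C:1, D:0, E:4, F:0
level(C) = 1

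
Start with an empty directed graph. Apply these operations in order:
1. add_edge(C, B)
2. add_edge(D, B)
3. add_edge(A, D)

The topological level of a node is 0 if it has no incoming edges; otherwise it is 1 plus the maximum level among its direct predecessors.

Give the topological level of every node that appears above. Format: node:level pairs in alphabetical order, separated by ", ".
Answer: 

Op 1: add_edge(C, B). Edges now: 1
Op 2: add_edge(D, B). Edges now: 2
Op 3: add_edge(A, D). Edges now: 3
Compute levels (Kahn BFS):
  sources (in-degree 0): A, C
  process A: level=0
    A->D: in-degree(D)=0, level(D)=1, enqueue
  process C: level=0
    C->B: in-degree(B)=1, level(B)>=1
  process D: level=1
    D->B: in-degree(B)=0, level(B)=2, enqueue
  process B: level=2
All levels: A:0, B:2, C:0, D:1

Answer: A:0, B:2, C:0, D:1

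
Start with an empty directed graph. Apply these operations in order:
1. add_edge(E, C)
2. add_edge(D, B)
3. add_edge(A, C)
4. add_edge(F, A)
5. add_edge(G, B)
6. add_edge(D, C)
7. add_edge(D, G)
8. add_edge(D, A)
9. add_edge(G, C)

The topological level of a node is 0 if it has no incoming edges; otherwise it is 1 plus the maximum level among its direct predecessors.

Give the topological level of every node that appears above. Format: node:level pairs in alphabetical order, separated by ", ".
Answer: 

Answer: A:1, B:2, C:2, D:0, E:0, F:0, G:1

Derivation:
Op 1: add_edge(E, C). Edges now: 1
Op 2: add_edge(D, B). Edges now: 2
Op 3: add_edge(A, C). Edges now: 3
Op 4: add_edge(F, A). Edges now: 4
Op 5: add_edge(G, B). Edges now: 5
Op 6: add_edge(D, C). Edges now: 6
Op 7: add_edge(D, G). Edges now: 7
Op 8: add_edge(D, A). Edges now: 8
Op 9: add_edge(G, C). Edges now: 9
Compute levels (Kahn BFS):
  sources (in-degree 0): D, E, F
  process D: level=0
    D->A: in-degree(A)=1, level(A)>=1
    D->B: in-degree(B)=1, level(B)>=1
    D->C: in-degree(C)=3, level(C)>=1
    D->G: in-degree(G)=0, level(G)=1, enqueue
  process E: level=0
    E->C: in-degree(C)=2, level(C)>=1
  process F: level=0
    F->A: in-degree(A)=0, level(A)=1, enqueue
  process G: level=1
    G->B: in-degree(B)=0, level(B)=2, enqueue
    G->C: in-degree(C)=1, level(C)>=2
  process A: level=1
    A->C: in-degree(C)=0, level(C)=2, enqueue
  process B: level=2
  process C: level=2
All levels: A:1, B:2, C:2, D:0, E:0, F:0, G:1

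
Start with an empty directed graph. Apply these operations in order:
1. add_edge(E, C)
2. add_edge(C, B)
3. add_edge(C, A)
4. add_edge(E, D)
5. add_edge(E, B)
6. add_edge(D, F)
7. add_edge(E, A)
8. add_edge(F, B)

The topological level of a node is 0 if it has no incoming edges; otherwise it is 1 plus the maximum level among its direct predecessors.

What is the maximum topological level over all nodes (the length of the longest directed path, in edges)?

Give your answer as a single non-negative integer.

Op 1: add_edge(E, C). Edges now: 1
Op 2: add_edge(C, B). Edges now: 2
Op 3: add_edge(C, A). Edges now: 3
Op 4: add_edge(E, D). Edges now: 4
Op 5: add_edge(E, B). Edges now: 5
Op 6: add_edge(D, F). Edges now: 6
Op 7: add_edge(E, A). Edges now: 7
Op 8: add_edge(F, B). Edges now: 8
Compute levels (Kahn BFS):
  sources (in-degree 0): E
  process E: level=0
    E->A: in-degree(A)=1, level(A)>=1
    E->B: in-degree(B)=2, level(B)>=1
    E->C: in-degree(C)=0, level(C)=1, enqueue
    E->D: in-degree(D)=0, level(D)=1, enqueue
  process C: level=1
    C->A: in-degree(A)=0, level(A)=2, enqueue
    C->B: in-degree(B)=1, level(B)>=2
  process D: level=1
    D->F: in-degree(F)=0, level(F)=2, enqueue
  process A: level=2
  process F: level=2
    F->B: in-degree(B)=0, level(B)=3, enqueue
  process B: level=3
All levels: A:2, B:3, C:1, D:1, E:0, F:2
max level = 3

Answer: 3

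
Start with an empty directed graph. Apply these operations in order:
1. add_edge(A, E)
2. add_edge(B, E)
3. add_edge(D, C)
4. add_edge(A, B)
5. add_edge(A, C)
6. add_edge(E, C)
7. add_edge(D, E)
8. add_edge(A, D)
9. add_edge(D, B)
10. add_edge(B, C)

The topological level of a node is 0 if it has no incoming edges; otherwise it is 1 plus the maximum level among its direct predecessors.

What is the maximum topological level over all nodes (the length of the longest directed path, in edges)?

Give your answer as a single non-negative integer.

Op 1: add_edge(A, E). Edges now: 1
Op 2: add_edge(B, E). Edges now: 2
Op 3: add_edge(D, C). Edges now: 3
Op 4: add_edge(A, B). Edges now: 4
Op 5: add_edge(A, C). Edges now: 5
Op 6: add_edge(E, C). Edges now: 6
Op 7: add_edge(D, E). Edges now: 7
Op 8: add_edge(A, D). Edges now: 8
Op 9: add_edge(D, B). Edges now: 9
Op 10: add_edge(B, C). Edges now: 10
Compute levels (Kahn BFS):
  sources (in-degree 0): A
  process A: level=0
    A->B: in-degree(B)=1, level(B)>=1
    A->C: in-degree(C)=3, level(C)>=1
    A->D: in-degree(D)=0, level(D)=1, enqueue
    A->E: in-degree(E)=2, level(E)>=1
  process D: level=1
    D->B: in-degree(B)=0, level(B)=2, enqueue
    D->C: in-degree(C)=2, level(C)>=2
    D->E: in-degree(E)=1, level(E)>=2
  process B: level=2
    B->C: in-degree(C)=1, level(C)>=3
    B->E: in-degree(E)=0, level(E)=3, enqueue
  process E: level=3
    E->C: in-degree(C)=0, level(C)=4, enqueue
  process C: level=4
All levels: A:0, B:2, C:4, D:1, E:3
max level = 4

Answer: 4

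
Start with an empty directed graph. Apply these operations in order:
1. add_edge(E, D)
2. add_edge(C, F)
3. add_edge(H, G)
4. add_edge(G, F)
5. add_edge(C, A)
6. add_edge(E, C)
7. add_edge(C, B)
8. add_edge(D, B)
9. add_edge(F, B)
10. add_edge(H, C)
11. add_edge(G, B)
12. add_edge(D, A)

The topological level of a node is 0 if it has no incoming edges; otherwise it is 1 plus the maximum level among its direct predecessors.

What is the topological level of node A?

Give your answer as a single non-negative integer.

Answer: 2

Derivation:
Op 1: add_edge(E, D). Edges now: 1
Op 2: add_edge(C, F). Edges now: 2
Op 3: add_edge(H, G). Edges now: 3
Op 4: add_edge(G, F). Edges now: 4
Op 5: add_edge(C, A). Edges now: 5
Op 6: add_edge(E, C). Edges now: 6
Op 7: add_edge(C, B). Edges now: 7
Op 8: add_edge(D, B). Edges now: 8
Op 9: add_edge(F, B). Edges now: 9
Op 10: add_edge(H, C). Edges now: 10
Op 11: add_edge(G, B). Edges now: 11
Op 12: add_edge(D, A). Edges now: 12
Compute levels (Kahn BFS):
  sources (in-degree 0): E, H
  process E: level=0
    E->C: in-degree(C)=1, level(C)>=1
    E->D: in-degree(D)=0, level(D)=1, enqueue
  process H: level=0
    H->C: in-degree(C)=0, level(C)=1, enqueue
    H->G: in-degree(G)=0, level(G)=1, enqueue
  process D: level=1
    D->A: in-degree(A)=1, level(A)>=2
    D->B: in-degree(B)=3, level(B)>=2
  process C: level=1
    C->A: in-degree(A)=0, level(A)=2, enqueue
    C->B: in-degree(B)=2, level(B)>=2
    C->F: in-degree(F)=1, level(F)>=2
  process G: level=1
    G->B: in-degree(B)=1, level(B)>=2
    G->F: in-degree(F)=0, level(F)=2, enqueue
  process A: level=2
  process F: level=2
    F->B: in-degree(B)=0, level(B)=3, enqueue
  process B: level=3
All levels: A:2, B:3, C:1, D:1, E:0, F:2, G:1, H:0
level(A) = 2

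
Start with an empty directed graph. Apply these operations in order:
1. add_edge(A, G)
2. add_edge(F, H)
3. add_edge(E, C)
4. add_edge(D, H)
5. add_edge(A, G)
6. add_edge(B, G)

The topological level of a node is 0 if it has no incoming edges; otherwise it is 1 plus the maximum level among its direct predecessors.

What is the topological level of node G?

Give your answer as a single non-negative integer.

Answer: 1

Derivation:
Op 1: add_edge(A, G). Edges now: 1
Op 2: add_edge(F, H). Edges now: 2
Op 3: add_edge(E, C). Edges now: 3
Op 4: add_edge(D, H). Edges now: 4
Op 5: add_edge(A, G) (duplicate, no change). Edges now: 4
Op 6: add_edge(B, G). Edges now: 5
Compute levels (Kahn BFS):
  sources (in-degree 0): A, B, D, E, F
  process A: level=0
    A->G: in-degree(G)=1, level(G)>=1
  process B: level=0
    B->G: in-degree(G)=0, level(G)=1, enqueue
  process D: level=0
    D->H: in-degree(H)=1, level(H)>=1
  process E: level=0
    E->C: in-degree(C)=0, level(C)=1, enqueue
  process F: level=0
    F->H: in-degree(H)=0, level(H)=1, enqueue
  process G: level=1
  process C: level=1
  process H: level=1
All levels: A:0, B:0, C:1, D:0, E:0, F:0, G:1, H:1
level(G) = 1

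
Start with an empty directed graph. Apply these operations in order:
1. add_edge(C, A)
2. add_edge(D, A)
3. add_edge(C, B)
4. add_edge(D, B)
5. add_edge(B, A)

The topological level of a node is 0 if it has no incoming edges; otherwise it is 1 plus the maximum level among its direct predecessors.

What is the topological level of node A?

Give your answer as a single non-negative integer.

Answer: 2

Derivation:
Op 1: add_edge(C, A). Edges now: 1
Op 2: add_edge(D, A). Edges now: 2
Op 3: add_edge(C, B). Edges now: 3
Op 4: add_edge(D, B). Edges now: 4
Op 5: add_edge(B, A). Edges now: 5
Compute levels (Kahn BFS):
  sources (in-degree 0): C, D
  process C: level=0
    C->A: in-degree(A)=2, level(A)>=1
    C->B: in-degree(B)=1, level(B)>=1
  process D: level=0
    D->A: in-degree(A)=1, level(A)>=1
    D->B: in-degree(B)=0, level(B)=1, enqueue
  process B: level=1
    B->A: in-degree(A)=0, level(A)=2, enqueue
  process A: level=2
All levels: A:2, B:1, C:0, D:0
level(A) = 2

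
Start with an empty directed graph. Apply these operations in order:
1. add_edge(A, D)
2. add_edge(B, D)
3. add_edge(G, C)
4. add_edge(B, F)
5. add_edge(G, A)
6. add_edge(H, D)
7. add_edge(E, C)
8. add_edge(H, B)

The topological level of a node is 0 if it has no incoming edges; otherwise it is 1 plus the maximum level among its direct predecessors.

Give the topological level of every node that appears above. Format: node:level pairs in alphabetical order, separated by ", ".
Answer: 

Answer: A:1, B:1, C:1, D:2, E:0, F:2, G:0, H:0

Derivation:
Op 1: add_edge(A, D). Edges now: 1
Op 2: add_edge(B, D). Edges now: 2
Op 3: add_edge(G, C). Edges now: 3
Op 4: add_edge(B, F). Edges now: 4
Op 5: add_edge(G, A). Edges now: 5
Op 6: add_edge(H, D). Edges now: 6
Op 7: add_edge(E, C). Edges now: 7
Op 8: add_edge(H, B). Edges now: 8
Compute levels (Kahn BFS):
  sources (in-degree 0): E, G, H
  process E: level=0
    E->C: in-degree(C)=1, level(C)>=1
  process G: level=0
    G->A: in-degree(A)=0, level(A)=1, enqueue
    G->C: in-degree(C)=0, level(C)=1, enqueue
  process H: level=0
    H->B: in-degree(B)=0, level(B)=1, enqueue
    H->D: in-degree(D)=2, level(D)>=1
  process A: level=1
    A->D: in-degree(D)=1, level(D)>=2
  process C: level=1
  process B: level=1
    B->D: in-degree(D)=0, level(D)=2, enqueue
    B->F: in-degree(F)=0, level(F)=2, enqueue
  process D: level=2
  process F: level=2
All levels: A:1, B:1, C:1, D:2, E:0, F:2, G:0, H:0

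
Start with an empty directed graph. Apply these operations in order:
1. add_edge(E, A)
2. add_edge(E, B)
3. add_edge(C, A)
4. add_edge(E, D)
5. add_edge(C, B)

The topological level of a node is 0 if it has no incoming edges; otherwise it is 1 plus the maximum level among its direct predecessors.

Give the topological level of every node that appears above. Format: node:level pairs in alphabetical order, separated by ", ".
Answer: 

Answer: A:1, B:1, C:0, D:1, E:0

Derivation:
Op 1: add_edge(E, A). Edges now: 1
Op 2: add_edge(E, B). Edges now: 2
Op 3: add_edge(C, A). Edges now: 3
Op 4: add_edge(E, D). Edges now: 4
Op 5: add_edge(C, B). Edges now: 5
Compute levels (Kahn BFS):
  sources (in-degree 0): C, E
  process C: level=0
    C->A: in-degree(A)=1, level(A)>=1
    C->B: in-degree(B)=1, level(B)>=1
  process E: level=0
    E->A: in-degree(A)=0, level(A)=1, enqueue
    E->B: in-degree(B)=0, level(B)=1, enqueue
    E->D: in-degree(D)=0, level(D)=1, enqueue
  process A: level=1
  process B: level=1
  process D: level=1
All levels: A:1, B:1, C:0, D:1, E:0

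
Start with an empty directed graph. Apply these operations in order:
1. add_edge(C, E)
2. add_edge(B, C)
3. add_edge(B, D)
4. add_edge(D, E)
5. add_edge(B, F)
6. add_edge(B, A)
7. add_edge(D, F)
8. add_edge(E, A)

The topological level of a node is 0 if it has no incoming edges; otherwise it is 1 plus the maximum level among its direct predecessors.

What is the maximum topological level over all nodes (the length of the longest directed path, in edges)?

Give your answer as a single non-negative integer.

Op 1: add_edge(C, E). Edges now: 1
Op 2: add_edge(B, C). Edges now: 2
Op 3: add_edge(B, D). Edges now: 3
Op 4: add_edge(D, E). Edges now: 4
Op 5: add_edge(B, F). Edges now: 5
Op 6: add_edge(B, A). Edges now: 6
Op 7: add_edge(D, F). Edges now: 7
Op 8: add_edge(E, A). Edges now: 8
Compute levels (Kahn BFS):
  sources (in-degree 0): B
  process B: level=0
    B->A: in-degree(A)=1, level(A)>=1
    B->C: in-degree(C)=0, level(C)=1, enqueue
    B->D: in-degree(D)=0, level(D)=1, enqueue
    B->F: in-degree(F)=1, level(F)>=1
  process C: level=1
    C->E: in-degree(E)=1, level(E)>=2
  process D: level=1
    D->E: in-degree(E)=0, level(E)=2, enqueue
    D->F: in-degree(F)=0, level(F)=2, enqueue
  process E: level=2
    E->A: in-degree(A)=0, level(A)=3, enqueue
  process F: level=2
  process A: level=3
All levels: A:3, B:0, C:1, D:1, E:2, F:2
max level = 3

Answer: 3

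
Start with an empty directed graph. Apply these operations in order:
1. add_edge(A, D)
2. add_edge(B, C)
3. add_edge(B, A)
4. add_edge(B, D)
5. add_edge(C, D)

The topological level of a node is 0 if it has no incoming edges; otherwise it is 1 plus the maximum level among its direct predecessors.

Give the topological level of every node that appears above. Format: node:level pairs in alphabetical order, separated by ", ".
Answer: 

Op 1: add_edge(A, D). Edges now: 1
Op 2: add_edge(B, C). Edges now: 2
Op 3: add_edge(B, A). Edges now: 3
Op 4: add_edge(B, D). Edges now: 4
Op 5: add_edge(C, D). Edges now: 5
Compute levels (Kahn BFS):
  sources (in-degree 0): B
  process B: level=0
    B->A: in-degree(A)=0, level(A)=1, enqueue
    B->C: in-degree(C)=0, level(C)=1, enqueue
    B->D: in-degree(D)=2, level(D)>=1
  process A: level=1
    A->D: in-degree(D)=1, level(D)>=2
  process C: level=1
    C->D: in-degree(D)=0, level(D)=2, enqueue
  process D: level=2
All levels: A:1, B:0, C:1, D:2

Answer: A:1, B:0, C:1, D:2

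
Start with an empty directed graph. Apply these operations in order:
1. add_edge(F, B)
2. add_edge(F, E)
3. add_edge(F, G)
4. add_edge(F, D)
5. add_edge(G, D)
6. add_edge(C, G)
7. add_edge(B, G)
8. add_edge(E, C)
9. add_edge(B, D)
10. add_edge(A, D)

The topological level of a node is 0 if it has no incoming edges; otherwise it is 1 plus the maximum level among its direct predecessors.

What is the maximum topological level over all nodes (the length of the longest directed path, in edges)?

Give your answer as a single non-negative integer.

Op 1: add_edge(F, B). Edges now: 1
Op 2: add_edge(F, E). Edges now: 2
Op 3: add_edge(F, G). Edges now: 3
Op 4: add_edge(F, D). Edges now: 4
Op 5: add_edge(G, D). Edges now: 5
Op 6: add_edge(C, G). Edges now: 6
Op 7: add_edge(B, G). Edges now: 7
Op 8: add_edge(E, C). Edges now: 8
Op 9: add_edge(B, D). Edges now: 9
Op 10: add_edge(A, D). Edges now: 10
Compute levels (Kahn BFS):
  sources (in-degree 0): A, F
  process A: level=0
    A->D: in-degree(D)=3, level(D)>=1
  process F: level=0
    F->B: in-degree(B)=0, level(B)=1, enqueue
    F->D: in-degree(D)=2, level(D)>=1
    F->E: in-degree(E)=0, level(E)=1, enqueue
    F->G: in-degree(G)=2, level(G)>=1
  process B: level=1
    B->D: in-degree(D)=1, level(D)>=2
    B->G: in-degree(G)=1, level(G)>=2
  process E: level=1
    E->C: in-degree(C)=0, level(C)=2, enqueue
  process C: level=2
    C->G: in-degree(G)=0, level(G)=3, enqueue
  process G: level=3
    G->D: in-degree(D)=0, level(D)=4, enqueue
  process D: level=4
All levels: A:0, B:1, C:2, D:4, E:1, F:0, G:3
max level = 4

Answer: 4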